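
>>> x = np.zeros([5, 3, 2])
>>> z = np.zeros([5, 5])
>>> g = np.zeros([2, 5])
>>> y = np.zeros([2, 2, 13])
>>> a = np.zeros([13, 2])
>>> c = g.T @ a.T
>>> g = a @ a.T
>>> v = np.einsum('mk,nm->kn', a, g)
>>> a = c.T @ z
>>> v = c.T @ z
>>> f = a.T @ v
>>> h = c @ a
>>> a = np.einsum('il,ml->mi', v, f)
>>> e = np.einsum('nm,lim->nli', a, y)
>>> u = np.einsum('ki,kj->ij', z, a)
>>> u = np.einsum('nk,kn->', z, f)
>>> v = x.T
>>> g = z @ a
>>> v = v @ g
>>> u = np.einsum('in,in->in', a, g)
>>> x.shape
(5, 3, 2)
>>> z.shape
(5, 5)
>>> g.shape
(5, 13)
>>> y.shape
(2, 2, 13)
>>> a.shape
(5, 13)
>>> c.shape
(5, 13)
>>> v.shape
(2, 3, 13)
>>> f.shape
(5, 5)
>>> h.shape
(5, 5)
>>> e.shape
(5, 2, 2)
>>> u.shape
(5, 13)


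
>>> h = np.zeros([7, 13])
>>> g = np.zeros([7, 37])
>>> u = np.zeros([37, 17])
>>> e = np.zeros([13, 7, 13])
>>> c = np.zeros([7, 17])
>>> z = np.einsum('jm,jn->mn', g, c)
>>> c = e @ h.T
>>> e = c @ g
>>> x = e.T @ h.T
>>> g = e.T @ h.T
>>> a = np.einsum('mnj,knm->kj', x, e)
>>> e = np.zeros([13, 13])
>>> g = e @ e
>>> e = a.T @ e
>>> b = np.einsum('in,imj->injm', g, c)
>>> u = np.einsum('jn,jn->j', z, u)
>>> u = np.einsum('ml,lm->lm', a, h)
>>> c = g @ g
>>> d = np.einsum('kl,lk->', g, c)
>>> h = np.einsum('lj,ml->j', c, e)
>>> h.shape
(13,)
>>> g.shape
(13, 13)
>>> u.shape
(7, 13)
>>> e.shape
(7, 13)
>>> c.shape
(13, 13)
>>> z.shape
(37, 17)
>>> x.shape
(37, 7, 7)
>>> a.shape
(13, 7)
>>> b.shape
(13, 13, 7, 7)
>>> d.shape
()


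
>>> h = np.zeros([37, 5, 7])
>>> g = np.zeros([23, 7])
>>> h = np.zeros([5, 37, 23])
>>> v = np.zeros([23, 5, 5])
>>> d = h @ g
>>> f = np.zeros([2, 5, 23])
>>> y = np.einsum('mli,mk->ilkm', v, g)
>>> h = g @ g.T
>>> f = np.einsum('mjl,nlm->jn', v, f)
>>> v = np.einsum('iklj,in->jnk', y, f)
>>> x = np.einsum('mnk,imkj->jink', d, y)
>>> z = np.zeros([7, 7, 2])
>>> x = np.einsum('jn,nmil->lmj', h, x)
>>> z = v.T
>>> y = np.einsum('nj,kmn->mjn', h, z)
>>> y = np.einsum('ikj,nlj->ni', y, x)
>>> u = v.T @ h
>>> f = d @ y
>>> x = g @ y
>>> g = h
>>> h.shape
(23, 23)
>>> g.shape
(23, 23)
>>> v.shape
(23, 2, 5)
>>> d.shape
(5, 37, 7)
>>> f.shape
(5, 37, 2)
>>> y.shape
(7, 2)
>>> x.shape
(23, 2)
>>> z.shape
(5, 2, 23)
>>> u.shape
(5, 2, 23)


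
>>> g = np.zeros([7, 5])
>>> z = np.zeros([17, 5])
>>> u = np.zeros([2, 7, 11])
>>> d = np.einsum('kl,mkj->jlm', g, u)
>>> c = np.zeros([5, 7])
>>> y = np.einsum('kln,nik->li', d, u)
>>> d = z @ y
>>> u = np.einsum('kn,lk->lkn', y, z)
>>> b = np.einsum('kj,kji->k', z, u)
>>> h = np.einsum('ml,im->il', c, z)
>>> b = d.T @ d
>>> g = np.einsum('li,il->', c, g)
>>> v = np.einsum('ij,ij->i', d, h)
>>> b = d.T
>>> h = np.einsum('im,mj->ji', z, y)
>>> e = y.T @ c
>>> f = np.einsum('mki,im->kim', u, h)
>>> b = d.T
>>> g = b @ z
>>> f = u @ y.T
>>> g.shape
(7, 5)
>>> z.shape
(17, 5)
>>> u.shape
(17, 5, 7)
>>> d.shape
(17, 7)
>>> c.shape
(5, 7)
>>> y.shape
(5, 7)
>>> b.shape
(7, 17)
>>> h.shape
(7, 17)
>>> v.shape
(17,)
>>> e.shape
(7, 7)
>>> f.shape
(17, 5, 5)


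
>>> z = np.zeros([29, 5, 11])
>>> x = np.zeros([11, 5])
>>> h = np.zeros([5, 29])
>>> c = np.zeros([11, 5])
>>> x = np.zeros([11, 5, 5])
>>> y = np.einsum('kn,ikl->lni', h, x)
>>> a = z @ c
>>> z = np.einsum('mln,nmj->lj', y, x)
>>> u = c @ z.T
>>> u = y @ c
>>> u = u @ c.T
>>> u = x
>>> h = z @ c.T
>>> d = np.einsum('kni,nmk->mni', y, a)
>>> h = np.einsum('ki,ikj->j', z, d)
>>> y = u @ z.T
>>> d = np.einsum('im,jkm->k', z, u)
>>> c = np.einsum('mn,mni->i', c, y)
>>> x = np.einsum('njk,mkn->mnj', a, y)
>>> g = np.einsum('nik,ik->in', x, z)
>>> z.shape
(29, 5)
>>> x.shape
(11, 29, 5)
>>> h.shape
(11,)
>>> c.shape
(29,)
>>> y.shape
(11, 5, 29)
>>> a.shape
(29, 5, 5)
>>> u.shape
(11, 5, 5)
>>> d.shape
(5,)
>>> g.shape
(29, 11)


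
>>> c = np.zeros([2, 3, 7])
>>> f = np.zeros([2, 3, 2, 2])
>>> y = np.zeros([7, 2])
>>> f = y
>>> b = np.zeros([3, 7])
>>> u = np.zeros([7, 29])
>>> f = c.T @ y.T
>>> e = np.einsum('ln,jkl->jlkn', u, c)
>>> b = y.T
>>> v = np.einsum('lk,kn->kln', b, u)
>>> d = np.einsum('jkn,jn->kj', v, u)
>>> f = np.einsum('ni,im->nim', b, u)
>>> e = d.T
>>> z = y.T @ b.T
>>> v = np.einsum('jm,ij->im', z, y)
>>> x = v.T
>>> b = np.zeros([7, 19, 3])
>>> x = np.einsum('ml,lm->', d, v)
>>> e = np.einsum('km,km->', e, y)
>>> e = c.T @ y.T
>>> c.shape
(2, 3, 7)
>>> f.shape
(2, 7, 29)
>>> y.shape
(7, 2)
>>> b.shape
(7, 19, 3)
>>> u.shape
(7, 29)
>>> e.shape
(7, 3, 7)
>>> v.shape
(7, 2)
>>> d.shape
(2, 7)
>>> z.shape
(2, 2)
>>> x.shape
()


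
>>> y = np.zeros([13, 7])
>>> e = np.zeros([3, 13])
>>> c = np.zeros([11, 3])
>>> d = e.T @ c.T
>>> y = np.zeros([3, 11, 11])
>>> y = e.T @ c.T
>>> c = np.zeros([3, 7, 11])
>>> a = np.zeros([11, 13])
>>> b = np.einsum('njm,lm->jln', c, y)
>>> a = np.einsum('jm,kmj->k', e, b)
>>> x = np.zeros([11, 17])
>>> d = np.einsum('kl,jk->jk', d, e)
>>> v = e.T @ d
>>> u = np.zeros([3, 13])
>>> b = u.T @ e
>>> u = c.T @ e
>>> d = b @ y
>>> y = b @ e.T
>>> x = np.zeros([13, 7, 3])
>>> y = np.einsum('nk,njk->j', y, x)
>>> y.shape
(7,)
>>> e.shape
(3, 13)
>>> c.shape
(3, 7, 11)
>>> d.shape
(13, 11)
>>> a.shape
(7,)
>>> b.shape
(13, 13)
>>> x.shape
(13, 7, 3)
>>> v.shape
(13, 13)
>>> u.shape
(11, 7, 13)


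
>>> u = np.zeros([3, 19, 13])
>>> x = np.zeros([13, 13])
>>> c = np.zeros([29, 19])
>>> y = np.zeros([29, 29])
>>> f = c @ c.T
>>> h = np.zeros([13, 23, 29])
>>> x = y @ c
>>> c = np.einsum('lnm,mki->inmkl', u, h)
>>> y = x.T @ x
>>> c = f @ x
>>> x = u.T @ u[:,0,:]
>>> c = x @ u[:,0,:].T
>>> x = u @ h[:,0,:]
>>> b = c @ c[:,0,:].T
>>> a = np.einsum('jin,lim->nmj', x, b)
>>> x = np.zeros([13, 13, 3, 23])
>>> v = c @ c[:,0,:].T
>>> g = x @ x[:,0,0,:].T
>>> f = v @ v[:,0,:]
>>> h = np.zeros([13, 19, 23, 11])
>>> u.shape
(3, 19, 13)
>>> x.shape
(13, 13, 3, 23)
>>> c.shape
(13, 19, 3)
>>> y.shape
(19, 19)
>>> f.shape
(13, 19, 13)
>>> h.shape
(13, 19, 23, 11)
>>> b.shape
(13, 19, 13)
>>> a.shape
(29, 13, 3)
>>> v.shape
(13, 19, 13)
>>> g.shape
(13, 13, 3, 13)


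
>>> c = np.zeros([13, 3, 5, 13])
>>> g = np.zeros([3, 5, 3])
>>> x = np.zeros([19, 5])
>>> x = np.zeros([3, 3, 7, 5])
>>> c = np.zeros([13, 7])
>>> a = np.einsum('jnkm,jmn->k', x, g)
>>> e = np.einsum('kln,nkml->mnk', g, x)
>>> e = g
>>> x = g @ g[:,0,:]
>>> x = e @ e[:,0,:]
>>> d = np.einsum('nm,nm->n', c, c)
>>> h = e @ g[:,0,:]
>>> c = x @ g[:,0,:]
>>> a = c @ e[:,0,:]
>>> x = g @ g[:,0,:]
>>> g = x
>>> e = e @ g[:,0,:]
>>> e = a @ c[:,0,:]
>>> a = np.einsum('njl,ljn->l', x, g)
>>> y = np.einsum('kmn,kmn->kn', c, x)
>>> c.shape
(3, 5, 3)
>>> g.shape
(3, 5, 3)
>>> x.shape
(3, 5, 3)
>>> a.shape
(3,)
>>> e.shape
(3, 5, 3)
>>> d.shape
(13,)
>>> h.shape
(3, 5, 3)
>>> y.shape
(3, 3)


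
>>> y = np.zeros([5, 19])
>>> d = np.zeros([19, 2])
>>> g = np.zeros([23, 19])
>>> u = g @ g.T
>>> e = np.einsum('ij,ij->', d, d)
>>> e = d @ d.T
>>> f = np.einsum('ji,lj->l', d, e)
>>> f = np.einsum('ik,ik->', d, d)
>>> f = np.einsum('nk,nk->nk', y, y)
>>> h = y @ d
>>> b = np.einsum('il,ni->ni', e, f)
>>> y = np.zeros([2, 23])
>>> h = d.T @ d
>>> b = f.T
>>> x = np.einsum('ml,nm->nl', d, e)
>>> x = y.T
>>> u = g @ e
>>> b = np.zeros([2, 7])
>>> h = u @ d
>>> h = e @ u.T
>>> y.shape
(2, 23)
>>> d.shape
(19, 2)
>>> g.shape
(23, 19)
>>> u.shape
(23, 19)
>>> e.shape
(19, 19)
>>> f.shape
(5, 19)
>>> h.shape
(19, 23)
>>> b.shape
(2, 7)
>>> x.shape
(23, 2)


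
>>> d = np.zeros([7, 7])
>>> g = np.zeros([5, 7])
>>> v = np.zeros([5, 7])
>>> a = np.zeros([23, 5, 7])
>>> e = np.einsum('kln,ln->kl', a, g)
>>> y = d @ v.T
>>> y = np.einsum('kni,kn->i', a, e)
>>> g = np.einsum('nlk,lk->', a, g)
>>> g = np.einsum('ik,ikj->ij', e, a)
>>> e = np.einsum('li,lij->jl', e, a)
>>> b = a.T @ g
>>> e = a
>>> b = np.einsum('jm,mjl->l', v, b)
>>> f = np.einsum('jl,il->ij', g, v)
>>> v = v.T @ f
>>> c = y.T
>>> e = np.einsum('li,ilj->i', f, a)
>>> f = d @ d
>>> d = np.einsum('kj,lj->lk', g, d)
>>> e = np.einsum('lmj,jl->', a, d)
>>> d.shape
(7, 23)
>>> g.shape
(23, 7)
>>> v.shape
(7, 23)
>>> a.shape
(23, 5, 7)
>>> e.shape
()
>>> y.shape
(7,)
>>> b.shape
(7,)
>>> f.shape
(7, 7)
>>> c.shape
(7,)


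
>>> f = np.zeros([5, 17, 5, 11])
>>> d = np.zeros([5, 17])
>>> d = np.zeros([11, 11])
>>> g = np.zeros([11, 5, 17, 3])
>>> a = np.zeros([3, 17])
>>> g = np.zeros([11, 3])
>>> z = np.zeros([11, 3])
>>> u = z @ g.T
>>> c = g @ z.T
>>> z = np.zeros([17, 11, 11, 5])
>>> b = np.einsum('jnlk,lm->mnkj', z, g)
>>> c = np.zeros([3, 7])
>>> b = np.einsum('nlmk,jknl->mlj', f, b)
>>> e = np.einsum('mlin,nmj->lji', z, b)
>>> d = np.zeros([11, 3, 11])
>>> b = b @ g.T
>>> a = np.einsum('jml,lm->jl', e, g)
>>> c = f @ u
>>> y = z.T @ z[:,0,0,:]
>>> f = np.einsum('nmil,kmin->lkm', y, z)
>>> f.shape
(5, 17, 11)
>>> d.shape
(11, 3, 11)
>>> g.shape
(11, 3)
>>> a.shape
(11, 11)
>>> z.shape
(17, 11, 11, 5)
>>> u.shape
(11, 11)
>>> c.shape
(5, 17, 5, 11)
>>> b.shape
(5, 17, 11)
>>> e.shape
(11, 3, 11)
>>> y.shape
(5, 11, 11, 5)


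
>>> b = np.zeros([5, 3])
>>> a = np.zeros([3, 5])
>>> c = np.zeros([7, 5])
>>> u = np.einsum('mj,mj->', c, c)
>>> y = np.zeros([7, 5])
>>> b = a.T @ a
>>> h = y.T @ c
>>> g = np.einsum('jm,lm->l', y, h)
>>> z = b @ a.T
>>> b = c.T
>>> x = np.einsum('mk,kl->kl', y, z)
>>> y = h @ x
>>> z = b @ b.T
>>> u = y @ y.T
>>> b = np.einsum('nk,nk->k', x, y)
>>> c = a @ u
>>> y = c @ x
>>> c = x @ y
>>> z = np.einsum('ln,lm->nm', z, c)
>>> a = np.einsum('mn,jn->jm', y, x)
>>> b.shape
(3,)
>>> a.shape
(5, 3)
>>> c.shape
(5, 3)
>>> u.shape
(5, 5)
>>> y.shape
(3, 3)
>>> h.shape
(5, 5)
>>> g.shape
(5,)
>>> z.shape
(5, 3)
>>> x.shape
(5, 3)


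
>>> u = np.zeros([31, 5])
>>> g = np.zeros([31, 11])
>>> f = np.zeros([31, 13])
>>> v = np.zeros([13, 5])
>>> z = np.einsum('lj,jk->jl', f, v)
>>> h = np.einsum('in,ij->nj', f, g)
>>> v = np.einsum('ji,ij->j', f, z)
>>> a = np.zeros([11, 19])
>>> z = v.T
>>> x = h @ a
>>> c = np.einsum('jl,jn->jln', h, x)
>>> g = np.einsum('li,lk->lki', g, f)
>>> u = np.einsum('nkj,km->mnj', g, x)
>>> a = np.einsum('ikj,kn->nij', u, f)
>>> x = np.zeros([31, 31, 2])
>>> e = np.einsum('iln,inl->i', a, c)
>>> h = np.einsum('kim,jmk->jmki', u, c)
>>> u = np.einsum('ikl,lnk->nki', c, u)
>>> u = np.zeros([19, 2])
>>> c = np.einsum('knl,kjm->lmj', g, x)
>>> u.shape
(19, 2)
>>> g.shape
(31, 13, 11)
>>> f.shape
(31, 13)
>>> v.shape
(31,)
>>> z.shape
(31,)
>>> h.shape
(13, 11, 19, 31)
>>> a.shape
(13, 19, 11)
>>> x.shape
(31, 31, 2)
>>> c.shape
(11, 2, 31)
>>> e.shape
(13,)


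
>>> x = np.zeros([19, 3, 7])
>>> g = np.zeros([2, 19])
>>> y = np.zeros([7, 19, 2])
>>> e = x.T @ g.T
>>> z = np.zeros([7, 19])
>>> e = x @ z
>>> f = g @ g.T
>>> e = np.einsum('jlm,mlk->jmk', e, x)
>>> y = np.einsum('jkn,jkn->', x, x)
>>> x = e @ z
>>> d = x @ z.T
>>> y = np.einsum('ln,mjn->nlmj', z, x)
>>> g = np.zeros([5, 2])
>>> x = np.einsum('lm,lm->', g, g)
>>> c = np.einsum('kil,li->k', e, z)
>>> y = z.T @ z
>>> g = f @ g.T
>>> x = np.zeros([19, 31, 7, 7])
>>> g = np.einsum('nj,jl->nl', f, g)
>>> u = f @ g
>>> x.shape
(19, 31, 7, 7)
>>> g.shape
(2, 5)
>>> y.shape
(19, 19)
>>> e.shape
(19, 19, 7)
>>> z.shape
(7, 19)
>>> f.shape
(2, 2)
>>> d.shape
(19, 19, 7)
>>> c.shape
(19,)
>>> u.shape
(2, 5)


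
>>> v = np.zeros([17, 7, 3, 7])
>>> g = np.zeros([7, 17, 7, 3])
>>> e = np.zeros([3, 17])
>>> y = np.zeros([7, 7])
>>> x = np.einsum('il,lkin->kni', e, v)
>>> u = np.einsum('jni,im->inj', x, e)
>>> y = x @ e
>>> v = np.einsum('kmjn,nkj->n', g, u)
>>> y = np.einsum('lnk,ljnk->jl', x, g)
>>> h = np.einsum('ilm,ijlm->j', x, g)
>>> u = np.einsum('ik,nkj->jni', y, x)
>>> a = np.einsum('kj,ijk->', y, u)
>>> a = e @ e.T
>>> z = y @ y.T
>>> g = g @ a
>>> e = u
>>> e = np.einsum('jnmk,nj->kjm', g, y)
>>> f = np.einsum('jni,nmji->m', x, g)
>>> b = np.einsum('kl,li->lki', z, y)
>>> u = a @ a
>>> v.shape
(3,)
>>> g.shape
(7, 17, 7, 3)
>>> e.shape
(3, 7, 7)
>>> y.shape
(17, 7)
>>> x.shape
(7, 7, 3)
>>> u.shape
(3, 3)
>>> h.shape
(17,)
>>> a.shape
(3, 3)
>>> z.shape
(17, 17)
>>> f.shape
(17,)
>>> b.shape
(17, 17, 7)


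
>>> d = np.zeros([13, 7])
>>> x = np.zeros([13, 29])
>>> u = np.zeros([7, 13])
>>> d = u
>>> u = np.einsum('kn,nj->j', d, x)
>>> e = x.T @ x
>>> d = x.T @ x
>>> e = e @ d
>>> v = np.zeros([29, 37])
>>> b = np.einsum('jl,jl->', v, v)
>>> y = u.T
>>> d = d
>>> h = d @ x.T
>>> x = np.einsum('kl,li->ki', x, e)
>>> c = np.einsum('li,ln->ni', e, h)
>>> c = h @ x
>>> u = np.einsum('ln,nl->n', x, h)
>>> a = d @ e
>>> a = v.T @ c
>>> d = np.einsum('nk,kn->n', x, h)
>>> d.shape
(13,)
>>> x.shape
(13, 29)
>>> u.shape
(29,)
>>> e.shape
(29, 29)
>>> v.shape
(29, 37)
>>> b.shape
()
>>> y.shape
(29,)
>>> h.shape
(29, 13)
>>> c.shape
(29, 29)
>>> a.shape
(37, 29)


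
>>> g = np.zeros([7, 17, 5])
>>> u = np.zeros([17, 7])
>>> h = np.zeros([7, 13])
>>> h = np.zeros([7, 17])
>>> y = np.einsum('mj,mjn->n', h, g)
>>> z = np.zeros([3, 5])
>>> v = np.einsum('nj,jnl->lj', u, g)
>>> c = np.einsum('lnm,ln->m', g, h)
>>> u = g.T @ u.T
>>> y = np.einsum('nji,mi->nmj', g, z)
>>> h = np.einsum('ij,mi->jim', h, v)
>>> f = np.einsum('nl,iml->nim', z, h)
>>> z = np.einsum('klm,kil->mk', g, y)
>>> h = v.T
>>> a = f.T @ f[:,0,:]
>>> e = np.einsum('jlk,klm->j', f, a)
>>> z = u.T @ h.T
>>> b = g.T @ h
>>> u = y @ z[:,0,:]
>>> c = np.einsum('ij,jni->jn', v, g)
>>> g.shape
(7, 17, 5)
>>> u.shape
(7, 3, 7)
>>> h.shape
(7, 5)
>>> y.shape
(7, 3, 17)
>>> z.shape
(17, 17, 7)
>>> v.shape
(5, 7)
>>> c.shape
(7, 17)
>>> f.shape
(3, 17, 7)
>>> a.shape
(7, 17, 7)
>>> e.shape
(3,)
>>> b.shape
(5, 17, 5)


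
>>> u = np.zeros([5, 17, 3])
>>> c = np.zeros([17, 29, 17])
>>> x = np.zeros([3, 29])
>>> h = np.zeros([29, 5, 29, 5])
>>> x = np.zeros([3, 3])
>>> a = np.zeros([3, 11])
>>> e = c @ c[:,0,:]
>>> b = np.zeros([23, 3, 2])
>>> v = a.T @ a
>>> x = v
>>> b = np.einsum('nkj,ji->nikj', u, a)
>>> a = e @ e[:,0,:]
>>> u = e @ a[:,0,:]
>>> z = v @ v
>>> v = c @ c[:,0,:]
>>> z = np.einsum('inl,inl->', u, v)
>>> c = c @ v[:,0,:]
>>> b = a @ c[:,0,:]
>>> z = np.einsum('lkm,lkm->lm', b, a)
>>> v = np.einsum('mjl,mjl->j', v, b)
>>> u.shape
(17, 29, 17)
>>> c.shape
(17, 29, 17)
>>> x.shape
(11, 11)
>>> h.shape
(29, 5, 29, 5)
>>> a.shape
(17, 29, 17)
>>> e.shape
(17, 29, 17)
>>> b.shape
(17, 29, 17)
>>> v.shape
(29,)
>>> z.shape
(17, 17)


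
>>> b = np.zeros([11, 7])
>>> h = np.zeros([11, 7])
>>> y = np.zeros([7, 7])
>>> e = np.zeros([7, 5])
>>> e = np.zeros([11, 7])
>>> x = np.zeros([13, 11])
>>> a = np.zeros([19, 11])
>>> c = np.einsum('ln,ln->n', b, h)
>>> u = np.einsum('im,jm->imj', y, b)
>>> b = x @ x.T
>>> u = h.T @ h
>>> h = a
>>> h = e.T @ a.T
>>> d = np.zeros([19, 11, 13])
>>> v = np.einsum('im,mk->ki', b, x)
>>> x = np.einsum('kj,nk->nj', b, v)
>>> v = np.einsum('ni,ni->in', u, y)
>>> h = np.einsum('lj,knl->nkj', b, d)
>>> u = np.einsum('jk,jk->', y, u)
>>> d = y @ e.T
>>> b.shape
(13, 13)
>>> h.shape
(11, 19, 13)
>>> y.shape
(7, 7)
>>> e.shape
(11, 7)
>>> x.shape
(11, 13)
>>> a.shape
(19, 11)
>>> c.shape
(7,)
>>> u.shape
()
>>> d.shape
(7, 11)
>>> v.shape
(7, 7)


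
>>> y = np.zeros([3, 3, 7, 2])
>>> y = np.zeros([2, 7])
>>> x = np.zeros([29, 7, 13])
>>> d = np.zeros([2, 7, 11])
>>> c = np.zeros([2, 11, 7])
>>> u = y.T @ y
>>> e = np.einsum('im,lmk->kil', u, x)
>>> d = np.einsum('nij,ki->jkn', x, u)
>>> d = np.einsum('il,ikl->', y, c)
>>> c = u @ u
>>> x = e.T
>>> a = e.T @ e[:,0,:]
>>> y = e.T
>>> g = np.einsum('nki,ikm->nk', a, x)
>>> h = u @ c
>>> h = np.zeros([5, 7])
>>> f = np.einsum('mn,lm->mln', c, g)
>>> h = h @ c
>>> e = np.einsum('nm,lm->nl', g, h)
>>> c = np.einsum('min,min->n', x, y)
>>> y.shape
(29, 7, 13)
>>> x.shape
(29, 7, 13)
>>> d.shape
()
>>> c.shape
(13,)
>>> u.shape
(7, 7)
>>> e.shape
(29, 5)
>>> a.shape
(29, 7, 29)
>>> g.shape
(29, 7)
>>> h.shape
(5, 7)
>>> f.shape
(7, 29, 7)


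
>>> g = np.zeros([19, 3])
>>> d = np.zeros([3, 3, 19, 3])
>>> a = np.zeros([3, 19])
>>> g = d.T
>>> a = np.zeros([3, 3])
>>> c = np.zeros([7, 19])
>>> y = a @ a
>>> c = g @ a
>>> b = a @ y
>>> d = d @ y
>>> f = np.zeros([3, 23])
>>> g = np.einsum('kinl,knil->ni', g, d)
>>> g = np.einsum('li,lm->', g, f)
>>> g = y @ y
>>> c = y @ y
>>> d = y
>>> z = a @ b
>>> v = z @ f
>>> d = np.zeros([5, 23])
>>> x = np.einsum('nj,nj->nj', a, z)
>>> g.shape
(3, 3)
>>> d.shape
(5, 23)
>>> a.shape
(3, 3)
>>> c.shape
(3, 3)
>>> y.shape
(3, 3)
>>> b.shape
(3, 3)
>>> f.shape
(3, 23)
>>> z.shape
(3, 3)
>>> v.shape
(3, 23)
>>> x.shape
(3, 3)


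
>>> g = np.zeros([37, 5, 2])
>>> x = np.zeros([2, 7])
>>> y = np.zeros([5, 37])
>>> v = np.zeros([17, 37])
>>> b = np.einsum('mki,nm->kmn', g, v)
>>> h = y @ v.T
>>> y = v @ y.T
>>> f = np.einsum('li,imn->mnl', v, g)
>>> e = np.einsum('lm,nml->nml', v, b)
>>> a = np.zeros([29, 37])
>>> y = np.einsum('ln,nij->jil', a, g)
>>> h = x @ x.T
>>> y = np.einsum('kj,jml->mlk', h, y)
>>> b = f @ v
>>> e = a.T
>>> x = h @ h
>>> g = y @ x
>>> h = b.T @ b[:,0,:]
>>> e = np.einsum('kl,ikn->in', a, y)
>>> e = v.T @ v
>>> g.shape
(5, 29, 2)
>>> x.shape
(2, 2)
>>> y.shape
(5, 29, 2)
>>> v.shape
(17, 37)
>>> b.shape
(5, 2, 37)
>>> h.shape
(37, 2, 37)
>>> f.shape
(5, 2, 17)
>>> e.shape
(37, 37)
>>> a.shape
(29, 37)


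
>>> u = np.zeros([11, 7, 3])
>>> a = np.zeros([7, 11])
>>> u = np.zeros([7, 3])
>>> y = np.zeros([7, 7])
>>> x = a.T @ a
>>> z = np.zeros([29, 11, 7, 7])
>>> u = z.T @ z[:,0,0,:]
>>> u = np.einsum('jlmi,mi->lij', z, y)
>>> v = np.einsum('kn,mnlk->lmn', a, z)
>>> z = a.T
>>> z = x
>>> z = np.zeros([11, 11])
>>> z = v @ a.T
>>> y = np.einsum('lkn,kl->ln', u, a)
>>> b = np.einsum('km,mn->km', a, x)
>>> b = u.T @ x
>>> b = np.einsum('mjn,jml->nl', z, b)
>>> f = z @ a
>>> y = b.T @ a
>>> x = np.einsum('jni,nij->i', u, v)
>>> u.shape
(11, 7, 29)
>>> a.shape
(7, 11)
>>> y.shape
(11, 11)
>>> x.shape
(29,)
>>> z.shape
(7, 29, 7)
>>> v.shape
(7, 29, 11)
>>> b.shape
(7, 11)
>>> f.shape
(7, 29, 11)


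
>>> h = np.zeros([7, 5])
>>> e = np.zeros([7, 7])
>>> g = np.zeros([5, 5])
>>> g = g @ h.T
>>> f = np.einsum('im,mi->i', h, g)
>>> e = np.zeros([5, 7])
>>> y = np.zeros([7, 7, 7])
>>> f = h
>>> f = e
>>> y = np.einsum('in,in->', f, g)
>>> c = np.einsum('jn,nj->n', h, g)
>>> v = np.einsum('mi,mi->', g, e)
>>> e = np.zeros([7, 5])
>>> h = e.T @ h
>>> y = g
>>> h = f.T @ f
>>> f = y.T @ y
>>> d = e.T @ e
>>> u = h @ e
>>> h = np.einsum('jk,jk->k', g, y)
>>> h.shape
(7,)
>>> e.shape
(7, 5)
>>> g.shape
(5, 7)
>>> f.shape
(7, 7)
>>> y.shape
(5, 7)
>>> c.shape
(5,)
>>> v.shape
()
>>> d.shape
(5, 5)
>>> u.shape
(7, 5)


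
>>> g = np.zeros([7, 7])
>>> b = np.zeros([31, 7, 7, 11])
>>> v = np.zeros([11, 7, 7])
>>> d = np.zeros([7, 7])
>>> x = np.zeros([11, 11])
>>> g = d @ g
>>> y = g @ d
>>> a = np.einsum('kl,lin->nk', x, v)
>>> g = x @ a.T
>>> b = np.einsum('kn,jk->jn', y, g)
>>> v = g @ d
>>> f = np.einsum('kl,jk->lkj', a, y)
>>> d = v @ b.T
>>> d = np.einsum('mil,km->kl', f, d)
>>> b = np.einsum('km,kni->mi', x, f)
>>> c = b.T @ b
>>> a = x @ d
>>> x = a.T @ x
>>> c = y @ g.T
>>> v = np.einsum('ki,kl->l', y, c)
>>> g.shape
(11, 7)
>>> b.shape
(11, 7)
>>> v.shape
(11,)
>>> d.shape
(11, 7)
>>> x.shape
(7, 11)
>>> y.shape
(7, 7)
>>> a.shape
(11, 7)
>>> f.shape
(11, 7, 7)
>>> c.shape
(7, 11)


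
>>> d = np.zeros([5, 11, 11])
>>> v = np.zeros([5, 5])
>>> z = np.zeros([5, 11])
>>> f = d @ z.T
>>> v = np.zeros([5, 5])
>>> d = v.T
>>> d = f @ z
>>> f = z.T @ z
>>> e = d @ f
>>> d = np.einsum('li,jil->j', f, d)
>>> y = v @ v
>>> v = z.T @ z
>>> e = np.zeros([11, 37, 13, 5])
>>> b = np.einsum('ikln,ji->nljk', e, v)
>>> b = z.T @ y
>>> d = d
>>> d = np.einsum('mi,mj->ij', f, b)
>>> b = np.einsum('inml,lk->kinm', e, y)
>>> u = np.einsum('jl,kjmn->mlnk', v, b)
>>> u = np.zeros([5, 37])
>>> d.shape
(11, 5)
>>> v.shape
(11, 11)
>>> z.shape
(5, 11)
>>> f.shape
(11, 11)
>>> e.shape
(11, 37, 13, 5)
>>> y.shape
(5, 5)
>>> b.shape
(5, 11, 37, 13)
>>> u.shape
(5, 37)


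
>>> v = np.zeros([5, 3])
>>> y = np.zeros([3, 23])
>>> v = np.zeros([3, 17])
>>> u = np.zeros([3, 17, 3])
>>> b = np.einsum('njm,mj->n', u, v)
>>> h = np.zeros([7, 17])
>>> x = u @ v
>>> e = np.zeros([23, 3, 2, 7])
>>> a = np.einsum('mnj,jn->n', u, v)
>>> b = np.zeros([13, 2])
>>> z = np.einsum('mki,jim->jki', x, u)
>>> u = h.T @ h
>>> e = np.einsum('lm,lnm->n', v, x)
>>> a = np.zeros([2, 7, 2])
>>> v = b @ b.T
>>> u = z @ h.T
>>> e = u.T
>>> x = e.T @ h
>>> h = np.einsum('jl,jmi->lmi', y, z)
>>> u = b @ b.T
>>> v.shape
(13, 13)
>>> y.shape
(3, 23)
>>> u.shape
(13, 13)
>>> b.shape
(13, 2)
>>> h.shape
(23, 17, 17)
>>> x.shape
(3, 17, 17)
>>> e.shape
(7, 17, 3)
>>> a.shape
(2, 7, 2)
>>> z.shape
(3, 17, 17)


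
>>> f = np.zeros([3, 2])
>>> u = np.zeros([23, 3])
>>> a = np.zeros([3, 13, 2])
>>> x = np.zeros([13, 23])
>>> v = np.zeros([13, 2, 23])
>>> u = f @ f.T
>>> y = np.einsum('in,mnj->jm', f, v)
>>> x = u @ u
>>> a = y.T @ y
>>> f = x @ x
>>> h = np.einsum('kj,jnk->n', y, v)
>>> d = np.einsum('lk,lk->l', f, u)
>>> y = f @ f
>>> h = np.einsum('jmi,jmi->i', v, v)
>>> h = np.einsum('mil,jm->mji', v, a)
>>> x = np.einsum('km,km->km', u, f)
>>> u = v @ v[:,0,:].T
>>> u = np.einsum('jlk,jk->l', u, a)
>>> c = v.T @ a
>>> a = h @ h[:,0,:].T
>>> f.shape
(3, 3)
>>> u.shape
(2,)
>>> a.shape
(13, 13, 13)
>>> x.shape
(3, 3)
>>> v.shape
(13, 2, 23)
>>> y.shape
(3, 3)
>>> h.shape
(13, 13, 2)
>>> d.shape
(3,)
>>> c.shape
(23, 2, 13)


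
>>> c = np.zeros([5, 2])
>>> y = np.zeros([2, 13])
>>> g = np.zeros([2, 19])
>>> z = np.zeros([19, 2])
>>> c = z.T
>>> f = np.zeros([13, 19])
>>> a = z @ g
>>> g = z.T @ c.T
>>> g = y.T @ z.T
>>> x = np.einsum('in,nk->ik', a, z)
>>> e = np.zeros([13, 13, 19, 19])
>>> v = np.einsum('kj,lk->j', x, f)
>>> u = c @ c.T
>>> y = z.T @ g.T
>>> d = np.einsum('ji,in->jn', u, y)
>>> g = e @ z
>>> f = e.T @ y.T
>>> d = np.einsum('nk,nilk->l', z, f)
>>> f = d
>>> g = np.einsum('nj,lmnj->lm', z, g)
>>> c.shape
(2, 19)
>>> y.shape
(2, 13)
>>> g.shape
(13, 13)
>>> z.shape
(19, 2)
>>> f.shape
(13,)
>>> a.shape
(19, 19)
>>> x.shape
(19, 2)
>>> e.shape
(13, 13, 19, 19)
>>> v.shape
(2,)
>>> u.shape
(2, 2)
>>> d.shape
(13,)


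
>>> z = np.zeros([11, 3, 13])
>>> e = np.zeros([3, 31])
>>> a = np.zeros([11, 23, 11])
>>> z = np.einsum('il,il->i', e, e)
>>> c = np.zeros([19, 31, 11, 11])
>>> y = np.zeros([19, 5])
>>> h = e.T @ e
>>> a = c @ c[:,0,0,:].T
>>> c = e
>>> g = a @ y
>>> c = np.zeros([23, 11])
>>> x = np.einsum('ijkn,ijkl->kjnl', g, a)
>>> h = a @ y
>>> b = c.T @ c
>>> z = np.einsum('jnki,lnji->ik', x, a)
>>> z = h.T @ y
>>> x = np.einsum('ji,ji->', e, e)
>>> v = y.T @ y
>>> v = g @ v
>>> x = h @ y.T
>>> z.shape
(5, 11, 31, 5)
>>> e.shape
(3, 31)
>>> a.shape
(19, 31, 11, 19)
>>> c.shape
(23, 11)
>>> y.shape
(19, 5)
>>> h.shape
(19, 31, 11, 5)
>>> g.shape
(19, 31, 11, 5)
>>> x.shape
(19, 31, 11, 19)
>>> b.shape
(11, 11)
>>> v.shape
(19, 31, 11, 5)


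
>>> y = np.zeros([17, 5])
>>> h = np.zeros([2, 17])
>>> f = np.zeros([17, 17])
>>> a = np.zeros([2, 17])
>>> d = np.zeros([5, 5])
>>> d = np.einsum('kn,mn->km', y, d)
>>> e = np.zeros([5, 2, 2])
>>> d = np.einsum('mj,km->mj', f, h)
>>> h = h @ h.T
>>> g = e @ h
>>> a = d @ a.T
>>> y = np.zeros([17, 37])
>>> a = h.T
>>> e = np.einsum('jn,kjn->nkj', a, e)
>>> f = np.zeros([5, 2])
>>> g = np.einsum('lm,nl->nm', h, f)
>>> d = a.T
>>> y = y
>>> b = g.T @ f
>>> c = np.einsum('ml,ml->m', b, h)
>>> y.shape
(17, 37)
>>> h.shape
(2, 2)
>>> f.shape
(5, 2)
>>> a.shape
(2, 2)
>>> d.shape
(2, 2)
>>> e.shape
(2, 5, 2)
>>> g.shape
(5, 2)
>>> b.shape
(2, 2)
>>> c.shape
(2,)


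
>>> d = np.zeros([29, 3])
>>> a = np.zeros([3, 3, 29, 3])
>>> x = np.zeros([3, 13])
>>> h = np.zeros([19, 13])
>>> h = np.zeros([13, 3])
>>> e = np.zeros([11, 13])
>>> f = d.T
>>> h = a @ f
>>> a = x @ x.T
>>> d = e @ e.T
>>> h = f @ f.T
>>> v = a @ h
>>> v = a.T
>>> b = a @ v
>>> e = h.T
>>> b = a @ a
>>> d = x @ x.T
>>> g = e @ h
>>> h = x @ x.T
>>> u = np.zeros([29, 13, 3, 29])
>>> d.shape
(3, 3)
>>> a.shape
(3, 3)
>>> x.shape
(3, 13)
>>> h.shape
(3, 3)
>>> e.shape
(3, 3)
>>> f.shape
(3, 29)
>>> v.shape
(3, 3)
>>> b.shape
(3, 3)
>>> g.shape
(3, 3)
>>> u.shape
(29, 13, 3, 29)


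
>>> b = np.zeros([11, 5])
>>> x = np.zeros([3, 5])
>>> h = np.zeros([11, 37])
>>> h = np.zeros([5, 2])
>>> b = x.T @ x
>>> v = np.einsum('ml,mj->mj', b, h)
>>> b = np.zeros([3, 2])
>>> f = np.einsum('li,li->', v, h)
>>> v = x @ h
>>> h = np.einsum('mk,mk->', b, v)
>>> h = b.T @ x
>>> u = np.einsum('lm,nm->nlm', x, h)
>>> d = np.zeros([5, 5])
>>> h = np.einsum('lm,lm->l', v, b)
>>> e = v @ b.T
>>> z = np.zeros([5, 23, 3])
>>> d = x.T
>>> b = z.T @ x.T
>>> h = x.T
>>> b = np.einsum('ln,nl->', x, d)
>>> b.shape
()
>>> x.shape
(3, 5)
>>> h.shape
(5, 3)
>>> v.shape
(3, 2)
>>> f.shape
()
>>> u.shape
(2, 3, 5)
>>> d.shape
(5, 3)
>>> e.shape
(3, 3)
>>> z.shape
(5, 23, 3)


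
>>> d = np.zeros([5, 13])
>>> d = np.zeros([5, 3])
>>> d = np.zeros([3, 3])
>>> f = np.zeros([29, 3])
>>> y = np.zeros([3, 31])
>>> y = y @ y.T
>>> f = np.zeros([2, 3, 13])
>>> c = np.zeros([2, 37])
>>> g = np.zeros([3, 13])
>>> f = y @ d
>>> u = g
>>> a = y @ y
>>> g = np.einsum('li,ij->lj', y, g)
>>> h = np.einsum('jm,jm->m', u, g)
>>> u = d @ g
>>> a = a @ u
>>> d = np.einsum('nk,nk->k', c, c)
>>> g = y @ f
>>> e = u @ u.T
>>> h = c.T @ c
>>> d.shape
(37,)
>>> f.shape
(3, 3)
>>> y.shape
(3, 3)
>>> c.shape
(2, 37)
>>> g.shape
(3, 3)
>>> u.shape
(3, 13)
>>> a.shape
(3, 13)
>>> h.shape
(37, 37)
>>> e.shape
(3, 3)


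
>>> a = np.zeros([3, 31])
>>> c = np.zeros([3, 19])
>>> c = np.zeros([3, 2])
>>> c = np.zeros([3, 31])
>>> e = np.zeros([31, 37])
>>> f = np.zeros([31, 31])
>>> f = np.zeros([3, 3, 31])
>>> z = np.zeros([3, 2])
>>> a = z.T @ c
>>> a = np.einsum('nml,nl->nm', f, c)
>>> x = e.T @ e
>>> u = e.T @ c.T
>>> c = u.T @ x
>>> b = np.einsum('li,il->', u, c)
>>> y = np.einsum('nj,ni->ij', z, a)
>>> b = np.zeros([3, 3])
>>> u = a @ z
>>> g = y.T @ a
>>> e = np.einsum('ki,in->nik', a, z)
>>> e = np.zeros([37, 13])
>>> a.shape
(3, 3)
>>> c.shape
(3, 37)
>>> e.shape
(37, 13)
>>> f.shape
(3, 3, 31)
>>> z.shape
(3, 2)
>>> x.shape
(37, 37)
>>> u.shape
(3, 2)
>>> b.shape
(3, 3)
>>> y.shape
(3, 2)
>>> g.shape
(2, 3)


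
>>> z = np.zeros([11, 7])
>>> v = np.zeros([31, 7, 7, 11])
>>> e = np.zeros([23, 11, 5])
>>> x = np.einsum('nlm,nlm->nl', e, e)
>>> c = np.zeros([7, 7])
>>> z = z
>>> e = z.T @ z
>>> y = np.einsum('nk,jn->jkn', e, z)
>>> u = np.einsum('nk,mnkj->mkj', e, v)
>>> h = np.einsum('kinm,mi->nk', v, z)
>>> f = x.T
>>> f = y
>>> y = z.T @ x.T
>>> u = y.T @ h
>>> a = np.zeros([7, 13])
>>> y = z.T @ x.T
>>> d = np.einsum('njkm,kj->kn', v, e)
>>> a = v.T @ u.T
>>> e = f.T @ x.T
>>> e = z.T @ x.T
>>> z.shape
(11, 7)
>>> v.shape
(31, 7, 7, 11)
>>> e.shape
(7, 23)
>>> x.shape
(23, 11)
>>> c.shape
(7, 7)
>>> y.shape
(7, 23)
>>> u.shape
(23, 31)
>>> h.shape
(7, 31)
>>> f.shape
(11, 7, 7)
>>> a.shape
(11, 7, 7, 23)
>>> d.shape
(7, 31)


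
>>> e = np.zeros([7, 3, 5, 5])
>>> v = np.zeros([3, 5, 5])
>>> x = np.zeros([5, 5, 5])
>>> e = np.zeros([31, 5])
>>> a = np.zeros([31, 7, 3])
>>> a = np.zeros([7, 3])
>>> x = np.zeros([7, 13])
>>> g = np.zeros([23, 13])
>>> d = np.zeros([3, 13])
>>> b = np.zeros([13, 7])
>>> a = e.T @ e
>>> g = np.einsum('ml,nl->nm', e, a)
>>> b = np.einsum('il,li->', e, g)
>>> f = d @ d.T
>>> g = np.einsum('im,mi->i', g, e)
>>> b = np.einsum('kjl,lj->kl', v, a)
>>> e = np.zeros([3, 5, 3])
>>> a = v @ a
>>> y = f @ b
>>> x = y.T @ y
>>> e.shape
(3, 5, 3)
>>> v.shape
(3, 5, 5)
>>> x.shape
(5, 5)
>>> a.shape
(3, 5, 5)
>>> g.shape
(5,)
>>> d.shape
(3, 13)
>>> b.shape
(3, 5)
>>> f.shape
(3, 3)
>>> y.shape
(3, 5)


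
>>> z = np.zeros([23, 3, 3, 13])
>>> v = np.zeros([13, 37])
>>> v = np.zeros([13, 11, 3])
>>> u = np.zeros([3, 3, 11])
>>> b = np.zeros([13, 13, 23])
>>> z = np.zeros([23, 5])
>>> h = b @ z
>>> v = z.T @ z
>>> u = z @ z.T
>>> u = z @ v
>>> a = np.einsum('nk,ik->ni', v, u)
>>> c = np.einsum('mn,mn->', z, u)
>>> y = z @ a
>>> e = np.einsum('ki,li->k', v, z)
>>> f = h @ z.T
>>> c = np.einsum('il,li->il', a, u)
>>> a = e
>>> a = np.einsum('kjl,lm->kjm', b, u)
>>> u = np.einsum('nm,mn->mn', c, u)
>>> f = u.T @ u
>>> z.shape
(23, 5)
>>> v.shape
(5, 5)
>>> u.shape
(23, 5)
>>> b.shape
(13, 13, 23)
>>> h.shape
(13, 13, 5)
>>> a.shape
(13, 13, 5)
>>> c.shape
(5, 23)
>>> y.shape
(23, 23)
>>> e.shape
(5,)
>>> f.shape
(5, 5)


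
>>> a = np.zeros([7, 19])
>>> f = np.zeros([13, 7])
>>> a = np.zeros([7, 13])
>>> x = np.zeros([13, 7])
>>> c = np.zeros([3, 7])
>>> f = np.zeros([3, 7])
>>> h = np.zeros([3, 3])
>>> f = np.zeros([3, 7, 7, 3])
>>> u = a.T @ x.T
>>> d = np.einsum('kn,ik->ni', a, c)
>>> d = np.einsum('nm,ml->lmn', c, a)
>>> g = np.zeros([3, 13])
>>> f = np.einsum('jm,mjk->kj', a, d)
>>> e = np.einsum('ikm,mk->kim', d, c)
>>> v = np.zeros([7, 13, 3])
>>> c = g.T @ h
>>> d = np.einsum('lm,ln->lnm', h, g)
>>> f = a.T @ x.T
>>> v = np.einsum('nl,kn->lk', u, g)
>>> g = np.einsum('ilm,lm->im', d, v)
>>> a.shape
(7, 13)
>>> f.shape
(13, 13)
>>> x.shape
(13, 7)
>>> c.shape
(13, 3)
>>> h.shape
(3, 3)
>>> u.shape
(13, 13)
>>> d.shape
(3, 13, 3)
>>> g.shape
(3, 3)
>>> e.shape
(7, 13, 3)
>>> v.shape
(13, 3)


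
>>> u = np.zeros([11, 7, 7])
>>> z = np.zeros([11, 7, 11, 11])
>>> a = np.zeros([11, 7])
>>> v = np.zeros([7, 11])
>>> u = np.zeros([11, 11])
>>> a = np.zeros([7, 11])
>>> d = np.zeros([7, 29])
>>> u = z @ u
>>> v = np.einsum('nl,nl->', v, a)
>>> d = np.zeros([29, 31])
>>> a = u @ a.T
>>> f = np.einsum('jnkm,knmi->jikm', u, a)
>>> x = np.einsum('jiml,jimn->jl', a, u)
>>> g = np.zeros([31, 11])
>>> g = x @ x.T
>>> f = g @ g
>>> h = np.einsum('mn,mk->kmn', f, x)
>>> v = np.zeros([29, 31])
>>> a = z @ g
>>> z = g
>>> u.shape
(11, 7, 11, 11)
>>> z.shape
(11, 11)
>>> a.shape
(11, 7, 11, 11)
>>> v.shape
(29, 31)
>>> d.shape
(29, 31)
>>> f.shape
(11, 11)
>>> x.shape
(11, 7)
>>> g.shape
(11, 11)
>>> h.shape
(7, 11, 11)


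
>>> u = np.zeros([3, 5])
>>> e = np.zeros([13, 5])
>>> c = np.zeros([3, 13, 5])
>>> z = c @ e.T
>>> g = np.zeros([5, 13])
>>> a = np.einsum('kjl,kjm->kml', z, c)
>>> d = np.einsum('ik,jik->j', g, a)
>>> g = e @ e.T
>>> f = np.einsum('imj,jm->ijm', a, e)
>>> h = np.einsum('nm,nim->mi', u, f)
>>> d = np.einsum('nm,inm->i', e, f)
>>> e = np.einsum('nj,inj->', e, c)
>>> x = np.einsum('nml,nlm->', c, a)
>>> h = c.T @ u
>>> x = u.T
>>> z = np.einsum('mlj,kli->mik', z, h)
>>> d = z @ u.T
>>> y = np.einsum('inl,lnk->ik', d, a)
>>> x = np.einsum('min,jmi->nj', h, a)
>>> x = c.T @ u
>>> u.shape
(3, 5)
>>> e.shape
()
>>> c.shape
(3, 13, 5)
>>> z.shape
(3, 5, 5)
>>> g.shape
(13, 13)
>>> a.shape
(3, 5, 13)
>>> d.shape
(3, 5, 3)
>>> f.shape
(3, 13, 5)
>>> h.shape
(5, 13, 5)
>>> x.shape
(5, 13, 5)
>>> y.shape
(3, 13)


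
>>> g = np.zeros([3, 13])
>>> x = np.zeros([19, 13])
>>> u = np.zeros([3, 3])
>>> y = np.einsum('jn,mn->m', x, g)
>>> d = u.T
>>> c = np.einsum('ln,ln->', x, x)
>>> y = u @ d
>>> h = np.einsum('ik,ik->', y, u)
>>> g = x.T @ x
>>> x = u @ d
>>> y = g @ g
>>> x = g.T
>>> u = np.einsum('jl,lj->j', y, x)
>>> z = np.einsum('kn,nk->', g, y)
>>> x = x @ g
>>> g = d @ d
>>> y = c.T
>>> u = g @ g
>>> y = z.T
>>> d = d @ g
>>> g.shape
(3, 3)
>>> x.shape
(13, 13)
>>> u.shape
(3, 3)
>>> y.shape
()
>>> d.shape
(3, 3)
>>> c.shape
()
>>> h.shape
()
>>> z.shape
()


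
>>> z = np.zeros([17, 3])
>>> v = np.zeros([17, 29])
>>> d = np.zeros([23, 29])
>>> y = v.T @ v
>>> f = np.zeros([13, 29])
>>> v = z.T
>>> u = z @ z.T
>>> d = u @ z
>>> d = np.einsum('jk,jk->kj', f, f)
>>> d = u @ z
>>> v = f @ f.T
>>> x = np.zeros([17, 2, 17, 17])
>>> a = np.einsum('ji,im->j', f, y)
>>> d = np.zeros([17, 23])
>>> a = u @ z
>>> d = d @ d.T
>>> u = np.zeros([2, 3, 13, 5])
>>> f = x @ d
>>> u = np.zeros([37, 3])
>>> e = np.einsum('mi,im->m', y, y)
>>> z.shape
(17, 3)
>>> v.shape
(13, 13)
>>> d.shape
(17, 17)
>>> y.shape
(29, 29)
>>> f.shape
(17, 2, 17, 17)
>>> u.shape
(37, 3)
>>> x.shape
(17, 2, 17, 17)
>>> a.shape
(17, 3)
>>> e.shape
(29,)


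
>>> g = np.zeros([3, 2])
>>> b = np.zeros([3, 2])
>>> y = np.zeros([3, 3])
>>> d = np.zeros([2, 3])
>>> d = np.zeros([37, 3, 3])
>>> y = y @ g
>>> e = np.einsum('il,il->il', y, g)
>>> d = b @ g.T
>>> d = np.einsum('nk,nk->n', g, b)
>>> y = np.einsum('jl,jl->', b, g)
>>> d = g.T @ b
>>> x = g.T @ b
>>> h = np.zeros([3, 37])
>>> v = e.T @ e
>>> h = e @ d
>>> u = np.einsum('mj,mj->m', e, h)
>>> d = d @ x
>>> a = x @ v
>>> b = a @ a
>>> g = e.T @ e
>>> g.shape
(2, 2)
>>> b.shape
(2, 2)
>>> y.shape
()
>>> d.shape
(2, 2)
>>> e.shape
(3, 2)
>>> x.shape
(2, 2)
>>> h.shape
(3, 2)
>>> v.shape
(2, 2)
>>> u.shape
(3,)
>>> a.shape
(2, 2)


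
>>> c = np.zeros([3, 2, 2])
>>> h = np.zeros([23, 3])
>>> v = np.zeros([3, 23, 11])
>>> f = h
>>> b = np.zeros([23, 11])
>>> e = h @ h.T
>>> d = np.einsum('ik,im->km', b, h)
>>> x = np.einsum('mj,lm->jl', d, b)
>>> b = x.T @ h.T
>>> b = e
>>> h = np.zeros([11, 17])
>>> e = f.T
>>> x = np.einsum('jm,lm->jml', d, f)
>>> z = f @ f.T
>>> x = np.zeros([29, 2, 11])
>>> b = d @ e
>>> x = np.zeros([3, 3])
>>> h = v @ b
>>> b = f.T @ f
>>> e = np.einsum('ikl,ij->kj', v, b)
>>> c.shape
(3, 2, 2)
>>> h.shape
(3, 23, 23)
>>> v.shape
(3, 23, 11)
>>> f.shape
(23, 3)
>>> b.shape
(3, 3)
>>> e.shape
(23, 3)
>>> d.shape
(11, 3)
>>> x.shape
(3, 3)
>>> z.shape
(23, 23)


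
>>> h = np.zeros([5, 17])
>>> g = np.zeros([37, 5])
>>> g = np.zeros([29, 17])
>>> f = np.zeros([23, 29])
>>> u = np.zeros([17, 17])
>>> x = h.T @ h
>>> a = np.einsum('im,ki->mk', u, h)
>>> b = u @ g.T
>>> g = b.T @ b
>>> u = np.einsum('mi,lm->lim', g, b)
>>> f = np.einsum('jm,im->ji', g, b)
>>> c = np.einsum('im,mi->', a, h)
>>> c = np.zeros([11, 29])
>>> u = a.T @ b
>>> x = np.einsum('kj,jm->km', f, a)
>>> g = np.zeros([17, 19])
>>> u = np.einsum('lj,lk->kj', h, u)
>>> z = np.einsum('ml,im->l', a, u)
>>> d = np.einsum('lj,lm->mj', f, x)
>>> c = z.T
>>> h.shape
(5, 17)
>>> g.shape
(17, 19)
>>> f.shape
(29, 17)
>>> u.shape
(29, 17)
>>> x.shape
(29, 5)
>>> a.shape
(17, 5)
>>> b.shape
(17, 29)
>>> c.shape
(5,)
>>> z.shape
(5,)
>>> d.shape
(5, 17)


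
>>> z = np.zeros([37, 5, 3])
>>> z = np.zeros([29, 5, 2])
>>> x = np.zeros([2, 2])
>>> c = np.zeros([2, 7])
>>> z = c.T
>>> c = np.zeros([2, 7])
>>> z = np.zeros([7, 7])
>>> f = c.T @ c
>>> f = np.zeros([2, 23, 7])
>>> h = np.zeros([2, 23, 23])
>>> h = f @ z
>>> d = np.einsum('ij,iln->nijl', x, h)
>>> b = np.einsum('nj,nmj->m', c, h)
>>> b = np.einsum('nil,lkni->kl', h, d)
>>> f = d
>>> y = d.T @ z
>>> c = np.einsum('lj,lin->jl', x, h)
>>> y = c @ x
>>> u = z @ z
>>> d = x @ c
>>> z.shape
(7, 7)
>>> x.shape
(2, 2)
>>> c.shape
(2, 2)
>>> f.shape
(7, 2, 2, 23)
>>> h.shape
(2, 23, 7)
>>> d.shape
(2, 2)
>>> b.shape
(2, 7)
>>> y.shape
(2, 2)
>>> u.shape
(7, 7)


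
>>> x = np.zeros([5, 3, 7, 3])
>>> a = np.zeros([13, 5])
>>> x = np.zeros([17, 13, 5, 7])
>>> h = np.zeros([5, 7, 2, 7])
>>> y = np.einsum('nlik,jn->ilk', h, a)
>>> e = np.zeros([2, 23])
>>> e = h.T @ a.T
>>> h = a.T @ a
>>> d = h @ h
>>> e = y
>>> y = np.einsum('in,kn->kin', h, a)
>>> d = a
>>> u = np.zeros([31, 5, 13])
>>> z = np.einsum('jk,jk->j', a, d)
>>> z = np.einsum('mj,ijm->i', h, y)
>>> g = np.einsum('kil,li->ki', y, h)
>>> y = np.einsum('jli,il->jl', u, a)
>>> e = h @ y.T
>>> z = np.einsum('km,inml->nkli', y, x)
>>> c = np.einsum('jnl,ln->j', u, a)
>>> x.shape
(17, 13, 5, 7)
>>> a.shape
(13, 5)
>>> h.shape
(5, 5)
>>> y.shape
(31, 5)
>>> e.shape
(5, 31)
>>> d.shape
(13, 5)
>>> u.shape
(31, 5, 13)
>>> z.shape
(13, 31, 7, 17)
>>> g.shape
(13, 5)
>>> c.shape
(31,)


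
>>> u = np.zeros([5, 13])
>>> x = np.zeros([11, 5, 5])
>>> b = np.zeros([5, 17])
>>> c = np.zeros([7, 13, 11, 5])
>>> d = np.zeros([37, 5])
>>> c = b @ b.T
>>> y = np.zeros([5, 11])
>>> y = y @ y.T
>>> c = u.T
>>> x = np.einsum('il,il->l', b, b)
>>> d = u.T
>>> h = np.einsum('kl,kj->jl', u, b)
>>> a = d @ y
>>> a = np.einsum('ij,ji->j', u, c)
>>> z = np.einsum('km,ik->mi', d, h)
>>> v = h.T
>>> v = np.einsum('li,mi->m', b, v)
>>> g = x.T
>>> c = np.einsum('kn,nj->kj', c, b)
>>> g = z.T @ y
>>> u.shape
(5, 13)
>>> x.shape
(17,)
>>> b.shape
(5, 17)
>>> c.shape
(13, 17)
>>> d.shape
(13, 5)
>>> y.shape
(5, 5)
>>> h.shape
(17, 13)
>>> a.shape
(13,)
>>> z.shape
(5, 17)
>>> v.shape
(13,)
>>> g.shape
(17, 5)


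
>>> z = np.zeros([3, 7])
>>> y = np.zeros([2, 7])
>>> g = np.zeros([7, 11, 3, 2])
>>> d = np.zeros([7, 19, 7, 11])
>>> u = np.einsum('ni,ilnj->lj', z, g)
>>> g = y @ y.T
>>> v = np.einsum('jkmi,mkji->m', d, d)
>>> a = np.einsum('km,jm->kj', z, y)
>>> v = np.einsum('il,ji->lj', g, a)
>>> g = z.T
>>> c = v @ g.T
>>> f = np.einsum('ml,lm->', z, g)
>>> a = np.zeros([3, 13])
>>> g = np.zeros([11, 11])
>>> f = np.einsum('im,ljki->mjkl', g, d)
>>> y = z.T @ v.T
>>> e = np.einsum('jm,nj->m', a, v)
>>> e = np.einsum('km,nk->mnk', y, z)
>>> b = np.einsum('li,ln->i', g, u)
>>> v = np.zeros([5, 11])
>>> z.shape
(3, 7)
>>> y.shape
(7, 2)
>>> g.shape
(11, 11)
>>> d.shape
(7, 19, 7, 11)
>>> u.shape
(11, 2)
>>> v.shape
(5, 11)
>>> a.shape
(3, 13)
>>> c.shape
(2, 7)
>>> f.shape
(11, 19, 7, 7)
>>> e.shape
(2, 3, 7)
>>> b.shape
(11,)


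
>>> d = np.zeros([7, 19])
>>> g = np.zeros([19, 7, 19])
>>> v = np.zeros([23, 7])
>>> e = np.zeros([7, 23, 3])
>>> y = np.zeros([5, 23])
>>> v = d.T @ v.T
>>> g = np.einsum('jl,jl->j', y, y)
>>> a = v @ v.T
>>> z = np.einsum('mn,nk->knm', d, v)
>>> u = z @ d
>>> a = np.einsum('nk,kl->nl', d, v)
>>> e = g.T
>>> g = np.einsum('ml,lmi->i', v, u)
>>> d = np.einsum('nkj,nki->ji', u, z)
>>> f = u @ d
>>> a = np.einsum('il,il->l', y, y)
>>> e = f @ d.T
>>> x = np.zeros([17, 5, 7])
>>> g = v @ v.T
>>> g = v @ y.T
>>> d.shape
(19, 7)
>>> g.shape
(19, 5)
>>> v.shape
(19, 23)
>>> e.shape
(23, 19, 19)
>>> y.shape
(5, 23)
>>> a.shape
(23,)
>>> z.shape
(23, 19, 7)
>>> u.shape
(23, 19, 19)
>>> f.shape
(23, 19, 7)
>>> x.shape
(17, 5, 7)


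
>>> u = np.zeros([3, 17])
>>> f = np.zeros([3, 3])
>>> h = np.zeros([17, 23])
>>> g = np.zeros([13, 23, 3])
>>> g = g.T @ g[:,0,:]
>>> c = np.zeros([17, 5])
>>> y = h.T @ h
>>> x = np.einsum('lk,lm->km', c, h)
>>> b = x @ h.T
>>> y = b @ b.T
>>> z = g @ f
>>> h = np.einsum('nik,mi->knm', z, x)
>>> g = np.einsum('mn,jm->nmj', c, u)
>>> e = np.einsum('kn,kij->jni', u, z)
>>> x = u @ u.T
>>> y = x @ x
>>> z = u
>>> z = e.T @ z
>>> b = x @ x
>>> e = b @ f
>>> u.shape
(3, 17)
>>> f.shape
(3, 3)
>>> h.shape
(3, 3, 5)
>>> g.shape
(5, 17, 3)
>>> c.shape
(17, 5)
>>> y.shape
(3, 3)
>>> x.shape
(3, 3)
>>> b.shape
(3, 3)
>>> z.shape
(23, 17, 17)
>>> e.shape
(3, 3)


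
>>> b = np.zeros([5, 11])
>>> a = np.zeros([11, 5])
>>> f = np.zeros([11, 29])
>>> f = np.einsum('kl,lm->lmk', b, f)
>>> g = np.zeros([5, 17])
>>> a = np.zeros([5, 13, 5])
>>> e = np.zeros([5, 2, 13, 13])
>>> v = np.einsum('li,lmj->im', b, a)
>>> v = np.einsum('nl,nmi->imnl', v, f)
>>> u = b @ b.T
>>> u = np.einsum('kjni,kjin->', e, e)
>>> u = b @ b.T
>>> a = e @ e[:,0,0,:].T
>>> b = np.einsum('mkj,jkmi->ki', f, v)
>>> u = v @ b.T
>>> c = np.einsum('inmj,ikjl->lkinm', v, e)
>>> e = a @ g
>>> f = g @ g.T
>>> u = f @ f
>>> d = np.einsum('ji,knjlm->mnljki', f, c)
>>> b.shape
(29, 13)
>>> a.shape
(5, 2, 13, 5)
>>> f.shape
(5, 5)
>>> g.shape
(5, 17)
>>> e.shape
(5, 2, 13, 17)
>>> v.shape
(5, 29, 11, 13)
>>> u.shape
(5, 5)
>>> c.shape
(13, 2, 5, 29, 11)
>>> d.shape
(11, 2, 29, 5, 13, 5)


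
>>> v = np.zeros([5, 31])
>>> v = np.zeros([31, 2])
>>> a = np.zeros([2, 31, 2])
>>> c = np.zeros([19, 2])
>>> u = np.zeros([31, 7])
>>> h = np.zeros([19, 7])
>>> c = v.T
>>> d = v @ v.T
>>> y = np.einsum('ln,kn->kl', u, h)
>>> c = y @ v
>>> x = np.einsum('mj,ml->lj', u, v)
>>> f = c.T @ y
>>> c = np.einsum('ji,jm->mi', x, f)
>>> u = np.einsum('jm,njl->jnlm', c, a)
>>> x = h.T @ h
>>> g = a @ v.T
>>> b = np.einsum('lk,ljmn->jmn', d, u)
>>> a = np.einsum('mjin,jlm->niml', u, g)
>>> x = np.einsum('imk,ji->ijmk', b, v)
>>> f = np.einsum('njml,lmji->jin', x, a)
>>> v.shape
(31, 2)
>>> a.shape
(7, 2, 31, 31)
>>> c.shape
(31, 7)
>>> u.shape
(31, 2, 2, 7)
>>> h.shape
(19, 7)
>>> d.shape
(31, 31)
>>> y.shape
(19, 31)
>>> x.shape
(2, 31, 2, 7)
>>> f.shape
(31, 31, 2)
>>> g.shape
(2, 31, 31)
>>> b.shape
(2, 2, 7)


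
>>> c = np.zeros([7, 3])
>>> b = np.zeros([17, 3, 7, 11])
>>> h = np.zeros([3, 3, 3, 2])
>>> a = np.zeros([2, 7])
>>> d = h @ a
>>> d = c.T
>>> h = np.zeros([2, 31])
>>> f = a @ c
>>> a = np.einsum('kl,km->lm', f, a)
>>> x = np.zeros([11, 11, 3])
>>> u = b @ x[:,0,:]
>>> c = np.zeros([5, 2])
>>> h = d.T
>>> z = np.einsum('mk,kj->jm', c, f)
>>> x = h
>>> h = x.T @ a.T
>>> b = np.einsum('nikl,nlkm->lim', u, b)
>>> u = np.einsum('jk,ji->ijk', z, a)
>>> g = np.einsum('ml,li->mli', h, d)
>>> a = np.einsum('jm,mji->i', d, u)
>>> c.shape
(5, 2)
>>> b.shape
(3, 3, 11)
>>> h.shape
(3, 3)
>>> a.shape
(5,)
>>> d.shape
(3, 7)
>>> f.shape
(2, 3)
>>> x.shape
(7, 3)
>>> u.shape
(7, 3, 5)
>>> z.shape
(3, 5)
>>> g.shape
(3, 3, 7)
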